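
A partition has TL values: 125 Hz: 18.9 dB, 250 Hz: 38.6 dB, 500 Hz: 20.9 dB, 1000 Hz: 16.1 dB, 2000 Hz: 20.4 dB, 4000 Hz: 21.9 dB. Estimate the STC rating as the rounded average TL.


Given TL values at each frequency:
  125 Hz: 18.9 dB
  250 Hz: 38.6 dB
  500 Hz: 20.9 dB
  1000 Hz: 16.1 dB
  2000 Hz: 20.4 dB
  4000 Hz: 21.9 dB
Formula: STC ~ round(average of TL values)
Sum = 18.9 + 38.6 + 20.9 + 16.1 + 20.4 + 21.9 = 136.8
Average = 136.8 / 6 = 22.8
Rounded: 23

23


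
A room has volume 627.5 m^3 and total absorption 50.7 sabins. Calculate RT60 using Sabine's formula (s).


Given values:
  V = 627.5 m^3
  A = 50.7 sabins
Formula: RT60 = 0.161 * V / A
Numerator: 0.161 * 627.5 = 101.0275
RT60 = 101.0275 / 50.7 = 1.993

1.993 s


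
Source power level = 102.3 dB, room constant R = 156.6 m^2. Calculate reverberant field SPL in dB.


Given values:
  Lw = 102.3 dB, R = 156.6 m^2
Formula: SPL = Lw + 10 * log10(4 / R)
Compute 4 / R = 4 / 156.6 = 0.025543
Compute 10 * log10(0.025543) = -15.9273
SPL = 102.3 + (-15.9273) = 86.37

86.37 dB


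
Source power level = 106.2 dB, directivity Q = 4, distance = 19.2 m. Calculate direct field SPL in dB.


Given values:
  Lw = 106.2 dB, Q = 4, r = 19.2 m
Formula: SPL = Lw + 10 * log10(Q / (4 * pi * r^2))
Compute 4 * pi * r^2 = 4 * pi * 19.2^2 = 4632.4669
Compute Q / denom = 4 / 4632.4669 = 0.00086347
Compute 10 * log10(0.00086347) = -30.6375
SPL = 106.2 + (-30.6375) = 75.56

75.56 dB


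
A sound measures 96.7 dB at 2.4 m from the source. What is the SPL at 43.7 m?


Given values:
  SPL1 = 96.7 dB, r1 = 2.4 m, r2 = 43.7 m
Formula: SPL2 = SPL1 - 20 * log10(r2 / r1)
Compute ratio: r2 / r1 = 43.7 / 2.4 = 18.2083
Compute log10: log10(18.2083) = 1.260269
Compute drop: 20 * 1.260269 = 25.2054
SPL2 = 96.7 - 25.2054 = 71.49

71.49 dB


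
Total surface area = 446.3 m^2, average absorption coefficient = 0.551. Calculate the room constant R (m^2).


Given values:
  S = 446.3 m^2, alpha = 0.551
Formula: R = S * alpha / (1 - alpha)
Numerator: 446.3 * 0.551 = 245.9113
Denominator: 1 - 0.551 = 0.449
R = 245.9113 / 0.449 = 547.69

547.69 m^2


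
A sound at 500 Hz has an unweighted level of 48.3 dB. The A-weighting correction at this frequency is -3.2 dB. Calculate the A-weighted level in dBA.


Given values:
  SPL = 48.3 dB
  A-weighting at 500 Hz = -3.2 dB
Formula: L_A = SPL + A_weight
L_A = 48.3 + (-3.2)
L_A = 45.1

45.1 dBA


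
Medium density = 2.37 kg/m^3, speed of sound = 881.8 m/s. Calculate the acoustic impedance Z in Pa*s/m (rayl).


Given values:
  rho = 2.37 kg/m^3
  c = 881.8 m/s
Formula: Z = rho * c
Z = 2.37 * 881.8
Z = 2089.87

2089.87 rayl


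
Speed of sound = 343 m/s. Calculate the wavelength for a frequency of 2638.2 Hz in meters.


Given values:
  c = 343 m/s, f = 2638.2 Hz
Formula: lambda = c / f
lambda = 343 / 2638.2
lambda = 0.13

0.13 m


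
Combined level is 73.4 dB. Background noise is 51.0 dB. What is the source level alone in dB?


Given values:
  L_total = 73.4 dB, L_bg = 51.0 dB
Formula: L_source = 10 * log10(10^(L_total/10) - 10^(L_bg/10))
Convert to linear:
  10^(73.4/10) = 21877616.2395
  10^(51.0/10) = 125892.5412
Difference: 21877616.2395 - 125892.5412 = 21751723.6983
L_source = 10 * log10(21751723.6983) = 73.37

73.37 dB


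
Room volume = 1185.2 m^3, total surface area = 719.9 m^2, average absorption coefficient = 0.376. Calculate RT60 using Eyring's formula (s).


Given values:
  V = 1185.2 m^3, S = 719.9 m^2, alpha = 0.376
Formula: RT60 = 0.161 * V / (-S * ln(1 - alpha))
Compute ln(1 - 0.376) = ln(0.624) = -0.471605
Denominator: -719.9 * -0.471605 = 339.5084
Numerator: 0.161 * 1185.2 = 190.8172
RT60 = 190.8172 / 339.5084 = 0.562

0.562 s


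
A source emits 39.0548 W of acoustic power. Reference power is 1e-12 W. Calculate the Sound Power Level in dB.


Given values:
  W = 39.0548 W
  W_ref = 1e-12 W
Formula: SWL = 10 * log10(W / W_ref)
Compute ratio: W / W_ref = 39054800000000
Compute log10: log10(39054800000000) = 13.591674
Multiply: SWL = 10 * 13.591674 = 135.92

135.92 dB


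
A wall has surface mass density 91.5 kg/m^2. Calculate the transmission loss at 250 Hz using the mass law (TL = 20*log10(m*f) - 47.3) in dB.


Given values:
  m = 91.5 kg/m^2, f = 250 Hz
Formula: TL = 20 * log10(m * f) - 47.3
Compute m * f = 91.5 * 250 = 22875.0
Compute log10(22875.0) = 4.359361
Compute 20 * 4.359361 = 87.1872
TL = 87.1872 - 47.3 = 39.89

39.89 dB


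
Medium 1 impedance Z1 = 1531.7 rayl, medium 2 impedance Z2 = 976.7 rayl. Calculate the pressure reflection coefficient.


Given values:
  Z1 = 1531.7 rayl, Z2 = 976.7 rayl
Formula: R = (Z2 - Z1) / (Z2 + Z1)
Numerator: Z2 - Z1 = 976.7 - 1531.7 = -555.0
Denominator: Z2 + Z1 = 976.7 + 1531.7 = 2508.4
R = -555.0 / 2508.4 = -0.2213

-0.2213


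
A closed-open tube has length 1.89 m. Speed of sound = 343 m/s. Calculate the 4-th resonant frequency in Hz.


Given values:
  Tube type: closed-open, L = 1.89 m, c = 343 m/s, n = 4
Formula: f_n = (2n - 1) * c / (4 * L)
Compute 2n - 1 = 2*4 - 1 = 7
Compute 4 * L = 4 * 1.89 = 7.56
f = 7 * 343 / 7.56
f = 317.59

317.59 Hz


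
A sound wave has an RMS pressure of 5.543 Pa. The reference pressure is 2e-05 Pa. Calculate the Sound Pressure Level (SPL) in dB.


Given values:
  p = 5.543 Pa
  p_ref = 2e-05 Pa
Formula: SPL = 20 * log10(p / p_ref)
Compute ratio: p / p_ref = 5.543 / 2e-05 = 277150
Compute log10: log10(277150) = 5.442715
Multiply: SPL = 20 * 5.442715 = 108.85

108.85 dB


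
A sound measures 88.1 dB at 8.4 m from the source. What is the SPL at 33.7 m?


Given values:
  SPL1 = 88.1 dB, r1 = 8.4 m, r2 = 33.7 m
Formula: SPL2 = SPL1 - 20 * log10(r2 / r1)
Compute ratio: r2 / r1 = 33.7 / 8.4 = 4.0119
Compute log10: log10(4.0119) = 0.60335
Compute drop: 20 * 0.60335 = 12.067
SPL2 = 88.1 - 12.067 = 76.03

76.03 dB


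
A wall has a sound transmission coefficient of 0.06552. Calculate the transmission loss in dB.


Given values:
  tau = 0.06552
Formula: TL = 10 * log10(1 / tau)
Compute 1 / tau = 1 / 0.06552 = 15.2625
Compute log10(15.2625) = 1.183626
TL = 10 * 1.183626 = 11.84

11.84 dB


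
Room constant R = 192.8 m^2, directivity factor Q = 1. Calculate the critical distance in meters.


Given values:
  R = 192.8 m^2, Q = 1
Formula: d_c = 0.141 * sqrt(Q * R)
Compute Q * R = 1 * 192.8 = 192.8
Compute sqrt(192.8) = 13.8852
d_c = 0.141 * 13.8852 = 1.958

1.958 m


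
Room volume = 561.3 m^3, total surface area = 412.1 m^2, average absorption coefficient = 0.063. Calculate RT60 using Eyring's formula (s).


Given values:
  V = 561.3 m^3, S = 412.1 m^2, alpha = 0.063
Formula: RT60 = 0.161 * V / (-S * ln(1 - alpha))
Compute ln(1 - 0.063) = ln(0.937) = -0.065072
Denominator: -412.1 * -0.065072 = 26.8162
Numerator: 0.161 * 561.3 = 90.3693
RT60 = 90.3693 / 26.8162 = 3.37

3.37 s


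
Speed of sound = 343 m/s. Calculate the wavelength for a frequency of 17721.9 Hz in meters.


Given values:
  c = 343 m/s, f = 17721.9 Hz
Formula: lambda = c / f
lambda = 343 / 17721.9
lambda = 0.0194

0.0194 m


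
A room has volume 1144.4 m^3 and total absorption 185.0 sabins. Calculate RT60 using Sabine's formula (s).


Given values:
  V = 1144.4 m^3
  A = 185.0 sabins
Formula: RT60 = 0.161 * V / A
Numerator: 0.161 * 1144.4 = 184.2484
RT60 = 184.2484 / 185.0 = 0.996

0.996 s


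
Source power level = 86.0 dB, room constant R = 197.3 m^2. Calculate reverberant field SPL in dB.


Given values:
  Lw = 86.0 dB, R = 197.3 m^2
Formula: SPL = Lw + 10 * log10(4 / R)
Compute 4 / R = 4 / 197.3 = 0.020274
Compute 10 * log10(0.020274) = -16.9306
SPL = 86.0 + (-16.9306) = 69.07

69.07 dB


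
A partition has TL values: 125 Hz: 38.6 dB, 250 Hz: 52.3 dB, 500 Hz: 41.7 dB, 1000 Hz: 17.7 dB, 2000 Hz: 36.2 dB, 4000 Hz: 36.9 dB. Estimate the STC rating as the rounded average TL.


Given TL values at each frequency:
  125 Hz: 38.6 dB
  250 Hz: 52.3 dB
  500 Hz: 41.7 dB
  1000 Hz: 17.7 dB
  2000 Hz: 36.2 dB
  4000 Hz: 36.9 dB
Formula: STC ~ round(average of TL values)
Sum = 38.6 + 52.3 + 41.7 + 17.7 + 36.2 + 36.9 = 223.4
Average = 223.4 / 6 = 37.23
Rounded: 37

37


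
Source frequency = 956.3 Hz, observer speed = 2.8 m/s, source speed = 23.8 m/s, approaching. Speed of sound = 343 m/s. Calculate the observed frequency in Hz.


Given values:
  f_s = 956.3 Hz, v_o = 2.8 m/s, v_s = 23.8 m/s
  Direction: approaching
Formula: f_o = f_s * (c + v_o) / (c - v_s)
Numerator: c + v_o = 343 + 2.8 = 345.8
Denominator: c - v_s = 343 - 23.8 = 319.2
f_o = 956.3 * 345.8 / 319.2 = 1035.99

1035.99 Hz


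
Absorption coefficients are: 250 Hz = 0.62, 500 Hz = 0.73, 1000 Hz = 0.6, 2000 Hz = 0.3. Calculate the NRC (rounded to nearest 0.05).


Given values:
  a_250 = 0.62, a_500 = 0.73
  a_1000 = 0.6, a_2000 = 0.3
Formula: NRC = (a250 + a500 + a1000 + a2000) / 4
Sum = 0.62 + 0.73 + 0.6 + 0.3 = 2.25
NRC = 2.25 / 4 = 0.5625
Rounded to nearest 0.05: 0.55

0.55


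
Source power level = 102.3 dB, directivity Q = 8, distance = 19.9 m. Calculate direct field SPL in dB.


Given values:
  Lw = 102.3 dB, Q = 8, r = 19.9 m
Formula: SPL = Lw + 10 * log10(Q / (4 * pi * r^2))
Compute 4 * pi * r^2 = 4 * pi * 19.9^2 = 4976.4084
Compute Q / denom = 8 / 4976.4084 = 0.00160759
Compute 10 * log10(0.00160759) = -27.9382
SPL = 102.3 + (-27.9382) = 74.36

74.36 dB


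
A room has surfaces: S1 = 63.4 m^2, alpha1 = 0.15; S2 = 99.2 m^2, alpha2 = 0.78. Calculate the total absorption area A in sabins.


Given surfaces:
  Surface 1: 63.4 * 0.15 = 9.51
  Surface 2: 99.2 * 0.78 = 77.376
Formula: A = sum(Si * alpha_i)
A = 9.51 + 77.376
A = 86.89

86.89 sabins


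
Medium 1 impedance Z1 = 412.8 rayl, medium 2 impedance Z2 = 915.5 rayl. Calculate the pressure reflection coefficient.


Given values:
  Z1 = 412.8 rayl, Z2 = 915.5 rayl
Formula: R = (Z2 - Z1) / (Z2 + Z1)
Numerator: Z2 - Z1 = 915.5 - 412.8 = 502.7
Denominator: Z2 + Z1 = 915.5 + 412.8 = 1328.3
R = 502.7 / 1328.3 = 0.3785

0.3785


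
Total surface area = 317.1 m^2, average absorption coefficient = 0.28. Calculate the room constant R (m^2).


Given values:
  S = 317.1 m^2, alpha = 0.28
Formula: R = S * alpha / (1 - alpha)
Numerator: 317.1 * 0.28 = 88.788
Denominator: 1 - 0.28 = 0.72
R = 88.788 / 0.72 = 123.32

123.32 m^2


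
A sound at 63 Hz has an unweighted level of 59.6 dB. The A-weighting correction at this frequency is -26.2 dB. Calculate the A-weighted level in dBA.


Given values:
  SPL = 59.6 dB
  A-weighting at 63 Hz = -26.2 dB
Formula: L_A = SPL + A_weight
L_A = 59.6 + (-26.2)
L_A = 33.4

33.4 dBA


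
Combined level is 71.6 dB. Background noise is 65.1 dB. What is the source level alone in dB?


Given values:
  L_total = 71.6 dB, L_bg = 65.1 dB
Formula: L_source = 10 * log10(10^(L_total/10) - 10^(L_bg/10))
Convert to linear:
  10^(71.6/10) = 14454397.7075
  10^(65.1/10) = 3235936.5693
Difference: 14454397.7075 - 3235936.5693 = 11218461.1382
L_source = 10 * log10(11218461.1382) = 70.5

70.5 dB


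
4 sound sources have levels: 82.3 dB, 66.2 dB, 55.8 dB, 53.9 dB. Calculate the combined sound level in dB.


Formula: L_total = 10 * log10( sum(10^(Li/10)) )
  Source 1: 10^(82.3/10) = 169824365.2462
  Source 2: 10^(66.2/10) = 4168693.8347
  Source 3: 10^(55.8/10) = 380189.3963
  Source 4: 10^(53.9/10) = 245470.8916
Sum of linear values = 174618719.3688
L_total = 10 * log10(174618719.3688) = 82.42

82.42 dB


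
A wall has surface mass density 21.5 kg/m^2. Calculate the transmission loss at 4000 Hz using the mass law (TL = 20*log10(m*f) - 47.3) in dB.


Given values:
  m = 21.5 kg/m^2, f = 4000 Hz
Formula: TL = 20 * log10(m * f) - 47.3
Compute m * f = 21.5 * 4000 = 86000.0
Compute log10(86000.0) = 4.934498
Compute 20 * 4.934498 = 98.69
TL = 98.69 - 47.3 = 51.39

51.39 dB


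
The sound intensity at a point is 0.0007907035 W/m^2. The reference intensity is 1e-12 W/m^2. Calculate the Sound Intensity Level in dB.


Given values:
  I = 0.0007907035 W/m^2
  I_ref = 1e-12 W/m^2
Formula: SIL = 10 * log10(I / I_ref)
Compute ratio: I / I_ref = 790703500
Compute log10: log10(790703500) = 8.898014
Multiply: SIL = 10 * 8.898014 = 88.98

88.98 dB


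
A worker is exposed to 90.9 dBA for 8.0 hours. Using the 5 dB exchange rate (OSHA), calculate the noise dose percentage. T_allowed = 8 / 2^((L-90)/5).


Given values:
  L = 90.9 dBA, T = 8.0 hours
Formula: T_allowed = 8 / 2^((L - 90) / 5)
Compute exponent: (90.9 - 90) / 5 = 0.18
Compute 2^(0.18) = 1.132884
T_allowed = 8 / 1.132884 = 7.061623 hours
Dose = (T / T_allowed) * 100
Dose = (8.0 / 7.061623) * 100 = 113.29

113.29 %


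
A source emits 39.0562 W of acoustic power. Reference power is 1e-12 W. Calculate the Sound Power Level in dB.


Given values:
  W = 39.0562 W
  W_ref = 1e-12 W
Formula: SWL = 10 * log10(W / W_ref)
Compute ratio: W / W_ref = 39056200000000
Compute log10: log10(39056200000000) = 13.59169
Multiply: SWL = 10 * 13.59169 = 135.92

135.92 dB


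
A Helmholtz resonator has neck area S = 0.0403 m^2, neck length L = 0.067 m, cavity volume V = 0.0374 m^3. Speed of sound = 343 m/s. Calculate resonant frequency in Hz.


Given values:
  S = 0.0403 m^2, L = 0.067 m, V = 0.0374 m^3, c = 343 m/s
Formula: f = (c / (2*pi)) * sqrt(S / (V * L))
Compute V * L = 0.0374 * 0.067 = 0.0025058
Compute S / (V * L) = 0.0403 / 0.0025058 = 16.0827
Compute sqrt(16.0827) = 4.010324
Compute c / (2*pi) = 343 / 6.283185 = 54.590148
f = 54.590148 * 4.010324 = 218.92

218.92 Hz


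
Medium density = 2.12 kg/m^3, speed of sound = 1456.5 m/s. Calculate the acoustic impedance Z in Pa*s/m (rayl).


Given values:
  rho = 2.12 kg/m^3
  c = 1456.5 m/s
Formula: Z = rho * c
Z = 2.12 * 1456.5
Z = 3087.78

3087.78 rayl


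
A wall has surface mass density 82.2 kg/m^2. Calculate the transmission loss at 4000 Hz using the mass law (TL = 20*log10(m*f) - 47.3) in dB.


Given values:
  m = 82.2 kg/m^2, f = 4000 Hz
Formula: TL = 20 * log10(m * f) - 47.3
Compute m * f = 82.2 * 4000 = 328800.0
Compute log10(328800.0) = 5.516932
Compute 20 * 5.516932 = 110.3386
TL = 110.3386 - 47.3 = 63.04

63.04 dB


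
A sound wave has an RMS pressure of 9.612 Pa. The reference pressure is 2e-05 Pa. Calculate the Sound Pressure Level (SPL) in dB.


Given values:
  p = 9.612 Pa
  p_ref = 2e-05 Pa
Formula: SPL = 20 * log10(p / p_ref)
Compute ratio: p / p_ref = 9.612 / 2e-05 = 480600
Compute log10: log10(480600) = 5.681784
Multiply: SPL = 20 * 5.681784 = 113.64

113.64 dB


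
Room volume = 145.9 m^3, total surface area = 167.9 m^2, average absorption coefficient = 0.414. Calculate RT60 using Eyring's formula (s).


Given values:
  V = 145.9 m^3, S = 167.9 m^2, alpha = 0.414
Formula: RT60 = 0.161 * V / (-S * ln(1 - alpha))
Compute ln(1 - 0.414) = ln(0.586) = -0.534435
Denominator: -167.9 * -0.534435 = 89.7316
Numerator: 0.161 * 145.9 = 23.4899
RT60 = 23.4899 / 89.7316 = 0.262

0.262 s


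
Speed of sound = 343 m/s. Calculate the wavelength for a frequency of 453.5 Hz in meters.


Given values:
  c = 343 m/s, f = 453.5 Hz
Formula: lambda = c / f
lambda = 343 / 453.5
lambda = 0.7563

0.7563 m


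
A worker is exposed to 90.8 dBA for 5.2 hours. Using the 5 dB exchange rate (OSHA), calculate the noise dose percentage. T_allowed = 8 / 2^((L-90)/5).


Given values:
  L = 90.8 dBA, T = 5.2 hours
Formula: T_allowed = 8 / 2^((L - 90) / 5)
Compute exponent: (90.8 - 90) / 5 = 0.16
Compute 2^(0.16) = 1.117287
T_allowed = 8 / 1.117287 = 7.160201 hours
Dose = (T / T_allowed) * 100
Dose = (5.2 / 7.160201) * 100 = 72.62

72.62 %


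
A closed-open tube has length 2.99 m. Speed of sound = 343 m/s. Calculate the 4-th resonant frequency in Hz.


Given values:
  Tube type: closed-open, L = 2.99 m, c = 343 m/s, n = 4
Formula: f_n = (2n - 1) * c / (4 * L)
Compute 2n - 1 = 2*4 - 1 = 7
Compute 4 * L = 4 * 2.99 = 11.96
f = 7 * 343 / 11.96
f = 200.75

200.75 Hz


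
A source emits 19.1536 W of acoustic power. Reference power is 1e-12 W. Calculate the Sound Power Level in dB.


Given values:
  W = 19.1536 W
  W_ref = 1e-12 W
Formula: SWL = 10 * log10(W / W_ref)
Compute ratio: W / W_ref = 19153600000000
Compute log10: log10(19153600000000) = 13.28225
Multiply: SWL = 10 * 13.28225 = 132.82

132.82 dB


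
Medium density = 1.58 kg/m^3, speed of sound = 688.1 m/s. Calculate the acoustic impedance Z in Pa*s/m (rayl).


Given values:
  rho = 1.58 kg/m^3
  c = 688.1 m/s
Formula: Z = rho * c
Z = 1.58 * 688.1
Z = 1087.2

1087.2 rayl


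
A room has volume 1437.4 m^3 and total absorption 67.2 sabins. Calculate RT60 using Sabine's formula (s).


Given values:
  V = 1437.4 m^3
  A = 67.2 sabins
Formula: RT60 = 0.161 * V / A
Numerator: 0.161 * 1437.4 = 231.4214
RT60 = 231.4214 / 67.2 = 3.444

3.444 s


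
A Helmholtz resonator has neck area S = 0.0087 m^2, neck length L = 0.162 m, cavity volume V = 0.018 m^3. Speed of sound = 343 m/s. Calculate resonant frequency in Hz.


Given values:
  S = 0.0087 m^2, L = 0.162 m, V = 0.018 m^3, c = 343 m/s
Formula: f = (c / (2*pi)) * sqrt(S / (V * L))
Compute V * L = 0.018 * 0.162 = 0.002916
Compute S / (V * L) = 0.0087 / 0.002916 = 2.9835
Compute sqrt(2.9835) = 1.727281
Compute c / (2*pi) = 343 / 6.283185 = 54.590148
f = 54.590148 * 1.727281 = 94.29

94.29 Hz


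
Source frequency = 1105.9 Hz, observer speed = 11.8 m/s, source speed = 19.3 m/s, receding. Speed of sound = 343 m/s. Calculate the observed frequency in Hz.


Given values:
  f_s = 1105.9 Hz, v_o = 11.8 m/s, v_s = 19.3 m/s
  Direction: receding
Formula: f_o = f_s * (c - v_o) / (c + v_s)
Numerator: c - v_o = 343 - 11.8 = 331.2
Denominator: c + v_s = 343 + 19.3 = 362.3
f_o = 1105.9 * 331.2 / 362.3 = 1010.97

1010.97 Hz


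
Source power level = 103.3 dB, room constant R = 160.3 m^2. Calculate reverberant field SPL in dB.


Given values:
  Lw = 103.3 dB, R = 160.3 m^2
Formula: SPL = Lw + 10 * log10(4 / R)
Compute 4 / R = 4 / 160.3 = 0.024953
Compute 10 * log10(0.024953) = -16.0288
SPL = 103.3 + (-16.0288) = 87.27

87.27 dB


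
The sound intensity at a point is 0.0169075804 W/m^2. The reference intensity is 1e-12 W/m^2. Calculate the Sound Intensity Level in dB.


Given values:
  I = 0.0169075804 W/m^2
  I_ref = 1e-12 W/m^2
Formula: SIL = 10 * log10(I / I_ref)
Compute ratio: I / I_ref = 16907580400
Compute log10: log10(16907580400) = 10.228081
Multiply: SIL = 10 * 10.228081 = 102.28

102.28 dB


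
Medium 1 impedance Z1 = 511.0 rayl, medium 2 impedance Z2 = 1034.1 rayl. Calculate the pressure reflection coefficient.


Given values:
  Z1 = 511.0 rayl, Z2 = 1034.1 rayl
Formula: R = (Z2 - Z1) / (Z2 + Z1)
Numerator: Z2 - Z1 = 1034.1 - 511.0 = 523.1
Denominator: Z2 + Z1 = 1034.1 + 511.0 = 1545.1
R = 523.1 / 1545.1 = 0.3386

0.3386


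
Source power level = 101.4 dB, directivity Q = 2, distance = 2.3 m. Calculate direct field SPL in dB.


Given values:
  Lw = 101.4 dB, Q = 2, r = 2.3 m
Formula: SPL = Lw + 10 * log10(Q / (4 * pi * r^2))
Compute 4 * pi * r^2 = 4 * pi * 2.3^2 = 66.4761
Compute Q / denom = 2 / 66.4761 = 0.030086
Compute 10 * log10(0.030086) = -15.2164
SPL = 101.4 + (-15.2164) = 86.18

86.18 dB


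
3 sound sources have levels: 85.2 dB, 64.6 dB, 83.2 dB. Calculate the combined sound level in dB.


Formula: L_total = 10 * log10( sum(10^(Li/10)) )
  Source 1: 10^(85.2/10) = 331131121.4826
  Source 2: 10^(64.6/10) = 2884031.5031
  Source 3: 10^(83.2/10) = 208929613.0854
Sum of linear values = 542944766.0711
L_total = 10 * log10(542944766.0711) = 87.35

87.35 dB


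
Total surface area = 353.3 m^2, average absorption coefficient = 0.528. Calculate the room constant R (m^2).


Given values:
  S = 353.3 m^2, alpha = 0.528
Formula: R = S * alpha / (1 - alpha)
Numerator: 353.3 * 0.528 = 186.5424
Denominator: 1 - 0.528 = 0.472
R = 186.5424 / 0.472 = 395.22

395.22 m^2


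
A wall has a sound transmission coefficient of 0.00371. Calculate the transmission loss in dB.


Given values:
  tau = 0.00371
Formula: TL = 10 * log10(1 / tau)
Compute 1 / tau = 1 / 0.00371 = 269.5418
Compute log10(269.5418) = 2.430626
TL = 10 * 2.430626 = 24.31

24.31 dB


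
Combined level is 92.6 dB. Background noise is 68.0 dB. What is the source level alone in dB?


Given values:
  L_total = 92.6 dB, L_bg = 68.0 dB
Formula: L_source = 10 * log10(10^(L_total/10) - 10^(L_bg/10))
Convert to linear:
  10^(92.6/10) = 1819700858.61
  10^(68.0/10) = 6309573.4448
Difference: 1819700858.61 - 6309573.4448 = 1813391285.1652
L_source = 10 * log10(1813391285.1652) = 92.58

92.58 dB


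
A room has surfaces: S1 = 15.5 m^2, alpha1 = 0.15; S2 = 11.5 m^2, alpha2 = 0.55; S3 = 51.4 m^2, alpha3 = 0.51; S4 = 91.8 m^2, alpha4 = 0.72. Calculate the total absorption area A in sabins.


Given surfaces:
  Surface 1: 15.5 * 0.15 = 2.325
  Surface 2: 11.5 * 0.55 = 6.325
  Surface 3: 51.4 * 0.51 = 26.214
  Surface 4: 91.8 * 0.72 = 66.096
Formula: A = sum(Si * alpha_i)
A = 2.325 + 6.325 + 26.214 + 66.096
A = 100.96

100.96 sabins


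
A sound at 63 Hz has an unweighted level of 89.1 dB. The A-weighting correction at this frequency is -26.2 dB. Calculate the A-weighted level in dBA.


Given values:
  SPL = 89.1 dB
  A-weighting at 63 Hz = -26.2 dB
Formula: L_A = SPL + A_weight
L_A = 89.1 + (-26.2)
L_A = 62.9

62.9 dBA


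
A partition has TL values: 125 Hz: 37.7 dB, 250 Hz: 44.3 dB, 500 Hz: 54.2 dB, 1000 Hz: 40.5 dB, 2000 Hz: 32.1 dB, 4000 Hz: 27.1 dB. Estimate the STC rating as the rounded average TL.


Given TL values at each frequency:
  125 Hz: 37.7 dB
  250 Hz: 44.3 dB
  500 Hz: 54.2 dB
  1000 Hz: 40.5 dB
  2000 Hz: 32.1 dB
  4000 Hz: 27.1 dB
Formula: STC ~ round(average of TL values)
Sum = 37.7 + 44.3 + 54.2 + 40.5 + 32.1 + 27.1 = 235.9
Average = 235.9 / 6 = 39.32
Rounded: 39

39


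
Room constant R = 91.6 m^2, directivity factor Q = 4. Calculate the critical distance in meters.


Given values:
  R = 91.6 m^2, Q = 4
Formula: d_c = 0.141 * sqrt(Q * R)
Compute Q * R = 4 * 91.6 = 366.4
Compute sqrt(366.4) = 19.1416
d_c = 0.141 * 19.1416 = 2.699

2.699 m


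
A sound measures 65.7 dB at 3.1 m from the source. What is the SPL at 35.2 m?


Given values:
  SPL1 = 65.7 dB, r1 = 3.1 m, r2 = 35.2 m
Formula: SPL2 = SPL1 - 20 * log10(r2 / r1)
Compute ratio: r2 / r1 = 35.2 / 3.1 = 11.3548
Compute log10: log10(11.3548) = 1.055179
Compute drop: 20 * 1.055179 = 21.1036
SPL2 = 65.7 - 21.1036 = 44.6

44.6 dB


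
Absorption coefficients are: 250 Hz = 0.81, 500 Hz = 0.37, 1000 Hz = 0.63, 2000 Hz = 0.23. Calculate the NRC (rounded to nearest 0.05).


Given values:
  a_250 = 0.81, a_500 = 0.37
  a_1000 = 0.63, a_2000 = 0.23
Formula: NRC = (a250 + a500 + a1000 + a2000) / 4
Sum = 0.81 + 0.37 + 0.63 + 0.23 = 2.04
NRC = 2.04 / 4 = 0.51
Rounded to nearest 0.05: 0.5

0.5


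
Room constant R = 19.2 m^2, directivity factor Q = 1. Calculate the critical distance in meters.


Given values:
  R = 19.2 m^2, Q = 1
Formula: d_c = 0.141 * sqrt(Q * R)
Compute Q * R = 1 * 19.2 = 19.2
Compute sqrt(19.2) = 4.3818
d_c = 0.141 * 4.3818 = 0.618

0.618 m


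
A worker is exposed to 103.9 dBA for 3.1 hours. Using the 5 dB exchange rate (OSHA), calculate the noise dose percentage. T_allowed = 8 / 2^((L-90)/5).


Given values:
  L = 103.9 dBA, T = 3.1 hours
Formula: T_allowed = 8 / 2^((L - 90) / 5)
Compute exponent: (103.9 - 90) / 5 = 2.78
Compute 2^(2.78) = 6.868523
T_allowed = 8 / 6.868523 = 1.164734 hours
Dose = (T / T_allowed) * 100
Dose = (3.1 / 1.164734) * 100 = 266.16

266.16 %


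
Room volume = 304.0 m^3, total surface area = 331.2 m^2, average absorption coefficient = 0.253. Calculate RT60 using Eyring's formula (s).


Given values:
  V = 304.0 m^3, S = 331.2 m^2, alpha = 0.253
Formula: RT60 = 0.161 * V / (-S * ln(1 - alpha))
Compute ln(1 - 0.253) = ln(0.747) = -0.29169
Denominator: -331.2 * -0.29169 = 96.6077
Numerator: 0.161 * 304.0 = 48.944
RT60 = 48.944 / 96.6077 = 0.507

0.507 s


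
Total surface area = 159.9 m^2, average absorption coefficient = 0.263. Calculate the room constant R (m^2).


Given values:
  S = 159.9 m^2, alpha = 0.263
Formula: R = S * alpha / (1 - alpha)
Numerator: 159.9 * 0.263 = 42.0537
Denominator: 1 - 0.263 = 0.737
R = 42.0537 / 0.737 = 57.06

57.06 m^2


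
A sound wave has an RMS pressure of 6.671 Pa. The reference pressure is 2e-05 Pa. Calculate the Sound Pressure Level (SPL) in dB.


Given values:
  p = 6.671 Pa
  p_ref = 2e-05 Pa
Formula: SPL = 20 * log10(p / p_ref)
Compute ratio: p / p_ref = 6.671 / 2e-05 = 333550
Compute log10: log10(333550) = 5.523161
Multiply: SPL = 20 * 5.523161 = 110.46

110.46 dB


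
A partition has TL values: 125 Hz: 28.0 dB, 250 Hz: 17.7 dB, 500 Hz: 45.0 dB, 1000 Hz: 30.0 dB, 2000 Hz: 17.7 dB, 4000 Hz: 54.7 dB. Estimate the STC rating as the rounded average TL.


Given TL values at each frequency:
  125 Hz: 28.0 dB
  250 Hz: 17.7 dB
  500 Hz: 45.0 dB
  1000 Hz: 30.0 dB
  2000 Hz: 17.7 dB
  4000 Hz: 54.7 dB
Formula: STC ~ round(average of TL values)
Sum = 28.0 + 17.7 + 45.0 + 30.0 + 17.7 + 54.7 = 193.1
Average = 193.1 / 6 = 32.18
Rounded: 32

32


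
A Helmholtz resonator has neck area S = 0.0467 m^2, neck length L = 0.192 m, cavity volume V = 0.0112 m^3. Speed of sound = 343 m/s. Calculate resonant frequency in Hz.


Given values:
  S = 0.0467 m^2, L = 0.192 m, V = 0.0112 m^3, c = 343 m/s
Formula: f = (c / (2*pi)) * sqrt(S / (V * L))
Compute V * L = 0.0112 * 0.192 = 0.0021504
Compute S / (V * L) = 0.0467 / 0.0021504 = 21.7169
Compute sqrt(21.7169) = 4.660139
Compute c / (2*pi) = 343 / 6.283185 = 54.590148
f = 54.590148 * 4.660139 = 254.4

254.4 Hz


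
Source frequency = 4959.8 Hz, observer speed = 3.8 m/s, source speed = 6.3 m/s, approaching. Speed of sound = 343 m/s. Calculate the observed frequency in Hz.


Given values:
  f_s = 4959.8 Hz, v_o = 3.8 m/s, v_s = 6.3 m/s
  Direction: approaching
Formula: f_o = f_s * (c + v_o) / (c - v_s)
Numerator: c + v_o = 343 + 3.8 = 346.8
Denominator: c - v_s = 343 - 6.3 = 336.7
f_o = 4959.8 * 346.8 / 336.7 = 5108.58

5108.58 Hz


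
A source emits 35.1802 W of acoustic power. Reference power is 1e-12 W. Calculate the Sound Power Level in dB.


Given values:
  W = 35.1802 W
  W_ref = 1e-12 W
Formula: SWL = 10 * log10(W / W_ref)
Compute ratio: W / W_ref = 35180200000000
Compute log10: log10(35180200000000) = 13.546298
Multiply: SWL = 10 * 13.546298 = 135.46

135.46 dB


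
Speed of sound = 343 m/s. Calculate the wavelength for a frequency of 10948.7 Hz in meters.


Given values:
  c = 343 m/s, f = 10948.7 Hz
Formula: lambda = c / f
lambda = 343 / 10948.7
lambda = 0.0313

0.0313 m


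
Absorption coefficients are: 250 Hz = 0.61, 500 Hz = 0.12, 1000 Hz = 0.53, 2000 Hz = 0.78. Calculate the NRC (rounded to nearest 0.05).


Given values:
  a_250 = 0.61, a_500 = 0.12
  a_1000 = 0.53, a_2000 = 0.78
Formula: NRC = (a250 + a500 + a1000 + a2000) / 4
Sum = 0.61 + 0.12 + 0.53 + 0.78 = 2.04
NRC = 2.04 / 4 = 0.51
Rounded to nearest 0.05: 0.5

0.5


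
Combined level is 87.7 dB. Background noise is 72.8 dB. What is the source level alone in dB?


Given values:
  L_total = 87.7 dB, L_bg = 72.8 dB
Formula: L_source = 10 * log10(10^(L_total/10) - 10^(L_bg/10))
Convert to linear:
  10^(87.7/10) = 588843655.3556
  10^(72.8/10) = 19054607.1796
Difference: 588843655.3556 - 19054607.1796 = 569789048.176
L_source = 10 * log10(569789048.176) = 87.56

87.56 dB


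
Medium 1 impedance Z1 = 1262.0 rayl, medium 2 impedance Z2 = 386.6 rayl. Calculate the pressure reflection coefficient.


Given values:
  Z1 = 1262.0 rayl, Z2 = 386.6 rayl
Formula: R = (Z2 - Z1) / (Z2 + Z1)
Numerator: Z2 - Z1 = 386.6 - 1262.0 = -875.4
Denominator: Z2 + Z1 = 386.6 + 1262.0 = 1648.6
R = -875.4 / 1648.6 = -0.531

-0.531


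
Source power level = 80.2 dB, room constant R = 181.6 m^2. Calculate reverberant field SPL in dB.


Given values:
  Lw = 80.2 dB, R = 181.6 m^2
Formula: SPL = Lw + 10 * log10(4 / R)
Compute 4 / R = 4 / 181.6 = 0.022026
Compute 10 * log10(0.022026) = -16.5706
SPL = 80.2 + (-16.5706) = 63.63

63.63 dB


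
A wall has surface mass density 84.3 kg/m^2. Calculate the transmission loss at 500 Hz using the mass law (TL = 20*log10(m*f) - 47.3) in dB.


Given values:
  m = 84.3 kg/m^2, f = 500 Hz
Formula: TL = 20 * log10(m * f) - 47.3
Compute m * f = 84.3 * 500 = 42150.0
Compute log10(42150.0) = 4.624798
Compute 20 * 4.624798 = 92.496
TL = 92.496 - 47.3 = 45.2

45.2 dB


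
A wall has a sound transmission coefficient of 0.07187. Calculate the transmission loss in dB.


Given values:
  tau = 0.07187
Formula: TL = 10 * log10(1 / tau)
Compute 1 / tau = 1 / 0.07187 = 13.914
Compute log10(13.914) = 1.143452
TL = 10 * 1.143452 = 11.43

11.43 dB


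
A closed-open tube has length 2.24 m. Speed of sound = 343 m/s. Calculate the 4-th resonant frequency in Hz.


Given values:
  Tube type: closed-open, L = 2.24 m, c = 343 m/s, n = 4
Formula: f_n = (2n - 1) * c / (4 * L)
Compute 2n - 1 = 2*4 - 1 = 7
Compute 4 * L = 4 * 2.24 = 8.96
f = 7 * 343 / 8.96
f = 267.97

267.97 Hz


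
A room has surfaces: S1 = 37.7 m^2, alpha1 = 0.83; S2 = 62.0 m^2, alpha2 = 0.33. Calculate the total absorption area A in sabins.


Given surfaces:
  Surface 1: 37.7 * 0.83 = 31.291
  Surface 2: 62.0 * 0.33 = 20.46
Formula: A = sum(Si * alpha_i)
A = 31.291 + 20.46
A = 51.75

51.75 sabins


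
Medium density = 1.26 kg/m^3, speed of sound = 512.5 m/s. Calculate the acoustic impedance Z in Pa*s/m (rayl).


Given values:
  rho = 1.26 kg/m^3
  c = 512.5 m/s
Formula: Z = rho * c
Z = 1.26 * 512.5
Z = 645.75

645.75 rayl


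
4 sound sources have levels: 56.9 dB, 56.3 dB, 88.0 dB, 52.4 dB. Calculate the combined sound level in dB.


Formula: L_total = 10 * log10( sum(10^(Li/10)) )
  Source 1: 10^(56.9/10) = 489778.8194
  Source 2: 10^(56.3/10) = 426579.5188
  Source 3: 10^(88.0/10) = 630957344.4802
  Source 4: 10^(52.4/10) = 173780.0829
Sum of linear values = 632047482.9013
L_total = 10 * log10(632047482.9013) = 88.01

88.01 dB


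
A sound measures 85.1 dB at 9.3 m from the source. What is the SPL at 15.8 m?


Given values:
  SPL1 = 85.1 dB, r1 = 9.3 m, r2 = 15.8 m
Formula: SPL2 = SPL1 - 20 * log10(r2 / r1)
Compute ratio: r2 / r1 = 15.8 / 9.3 = 1.6989
Compute log10: log10(1.6989) = 0.230168
Compute drop: 20 * 0.230168 = 4.6034
SPL2 = 85.1 - 4.6034 = 80.5

80.5 dB


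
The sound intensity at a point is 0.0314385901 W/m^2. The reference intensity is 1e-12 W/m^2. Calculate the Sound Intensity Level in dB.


Given values:
  I = 0.0314385901 W/m^2
  I_ref = 1e-12 W/m^2
Formula: SIL = 10 * log10(I / I_ref)
Compute ratio: I / I_ref = 31438590100
Compute log10: log10(31438590100) = 10.497463
Multiply: SIL = 10 * 10.497463 = 104.97

104.97 dB


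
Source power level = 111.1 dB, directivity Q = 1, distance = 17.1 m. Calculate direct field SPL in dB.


Given values:
  Lw = 111.1 dB, Q = 1, r = 17.1 m
Formula: SPL = Lw + 10 * log10(Q / (4 * pi * r^2))
Compute 4 * pi * r^2 = 4 * pi * 17.1^2 = 3674.5324
Compute Q / denom = 1 / 3674.5324 = 0.00027214
Compute 10 * log10(0.00027214) = -35.6521
SPL = 111.1 + (-35.6521) = 75.45

75.45 dB


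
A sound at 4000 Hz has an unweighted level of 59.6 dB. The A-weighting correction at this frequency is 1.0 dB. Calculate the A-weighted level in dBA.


Given values:
  SPL = 59.6 dB
  A-weighting at 4000 Hz = 1.0 dB
Formula: L_A = SPL + A_weight
L_A = 59.6 + (1.0)
L_A = 60.6

60.6 dBA


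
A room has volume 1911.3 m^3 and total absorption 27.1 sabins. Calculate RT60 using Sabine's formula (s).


Given values:
  V = 1911.3 m^3
  A = 27.1 sabins
Formula: RT60 = 0.161 * V / A
Numerator: 0.161 * 1911.3 = 307.7193
RT60 = 307.7193 / 27.1 = 11.355

11.355 s


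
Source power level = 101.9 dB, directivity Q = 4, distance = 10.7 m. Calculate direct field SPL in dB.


Given values:
  Lw = 101.9 dB, Q = 4, r = 10.7 m
Formula: SPL = Lw + 10 * log10(Q / (4 * pi * r^2))
Compute 4 * pi * r^2 = 4 * pi * 10.7^2 = 1438.7238
Compute Q / denom = 4 / 1438.7238 = 0.00278024
Compute 10 * log10(0.00278024) = -25.5592
SPL = 101.9 + (-25.5592) = 76.34

76.34 dB


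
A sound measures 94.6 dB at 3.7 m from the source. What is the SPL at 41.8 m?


Given values:
  SPL1 = 94.6 dB, r1 = 3.7 m, r2 = 41.8 m
Formula: SPL2 = SPL1 - 20 * log10(r2 / r1)
Compute ratio: r2 / r1 = 41.8 / 3.7 = 11.2973
Compute log10: log10(11.2973) = 1.052975
Compute drop: 20 * 1.052975 = 21.0595
SPL2 = 94.6 - 21.0595 = 73.54

73.54 dB


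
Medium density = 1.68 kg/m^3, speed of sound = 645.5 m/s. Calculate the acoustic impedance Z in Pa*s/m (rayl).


Given values:
  rho = 1.68 kg/m^3
  c = 645.5 m/s
Formula: Z = rho * c
Z = 1.68 * 645.5
Z = 1084.44

1084.44 rayl


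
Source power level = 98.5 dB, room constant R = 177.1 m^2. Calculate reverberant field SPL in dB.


Given values:
  Lw = 98.5 dB, R = 177.1 m^2
Formula: SPL = Lw + 10 * log10(4 / R)
Compute 4 / R = 4 / 177.1 = 0.022586
Compute 10 * log10(0.022586) = -16.4616
SPL = 98.5 + (-16.4616) = 82.04

82.04 dB


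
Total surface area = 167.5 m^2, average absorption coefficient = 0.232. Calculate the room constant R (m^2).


Given values:
  S = 167.5 m^2, alpha = 0.232
Formula: R = S * alpha / (1 - alpha)
Numerator: 167.5 * 0.232 = 38.86
Denominator: 1 - 0.232 = 0.768
R = 38.86 / 0.768 = 50.6

50.6 m^2


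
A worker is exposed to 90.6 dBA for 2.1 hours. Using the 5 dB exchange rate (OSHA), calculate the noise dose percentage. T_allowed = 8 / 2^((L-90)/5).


Given values:
  L = 90.6 dBA, T = 2.1 hours
Formula: T_allowed = 8 / 2^((L - 90) / 5)
Compute exponent: (90.6 - 90) / 5 = 0.12
Compute 2^(0.12) = 1.086735
T_allowed = 8 / 1.086735 = 7.3615 hours
Dose = (T / T_allowed) * 100
Dose = (2.1 / 7.3615) * 100 = 28.53

28.53 %


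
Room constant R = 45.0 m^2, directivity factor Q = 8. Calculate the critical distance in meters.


Given values:
  R = 45.0 m^2, Q = 8
Formula: d_c = 0.141 * sqrt(Q * R)
Compute Q * R = 8 * 45.0 = 360.0
Compute sqrt(360.0) = 18.9737
d_c = 0.141 * 18.9737 = 2.675

2.675 m


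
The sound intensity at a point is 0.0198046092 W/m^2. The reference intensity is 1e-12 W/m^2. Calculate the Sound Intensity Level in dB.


Given values:
  I = 0.0198046092 W/m^2
  I_ref = 1e-12 W/m^2
Formula: SIL = 10 * log10(I / I_ref)
Compute ratio: I / I_ref = 19804609200
Compute log10: log10(19804609200) = 10.296766
Multiply: SIL = 10 * 10.296766 = 102.97

102.97 dB


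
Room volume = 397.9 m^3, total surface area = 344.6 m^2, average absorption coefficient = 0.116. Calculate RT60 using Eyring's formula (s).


Given values:
  V = 397.9 m^3, S = 344.6 m^2, alpha = 0.116
Formula: RT60 = 0.161 * V / (-S * ln(1 - alpha))
Compute ln(1 - 0.116) = ln(0.884) = -0.123298
Denominator: -344.6 * -0.123298 = 42.4885
Numerator: 0.161 * 397.9 = 64.0619
RT60 = 64.0619 / 42.4885 = 1.508

1.508 s


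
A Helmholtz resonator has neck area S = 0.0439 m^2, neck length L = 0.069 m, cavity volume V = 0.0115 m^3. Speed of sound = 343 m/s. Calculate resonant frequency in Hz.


Given values:
  S = 0.0439 m^2, L = 0.069 m, V = 0.0115 m^3, c = 343 m/s
Formula: f = (c / (2*pi)) * sqrt(S / (V * L))
Compute V * L = 0.0115 * 0.069 = 0.0007935
Compute S / (V * L) = 0.0439 / 0.0007935 = 55.3245
Compute sqrt(55.3245) = 7.438044
Compute c / (2*pi) = 343 / 6.283185 = 54.590148
f = 54.590148 * 7.438044 = 406.04

406.04 Hz


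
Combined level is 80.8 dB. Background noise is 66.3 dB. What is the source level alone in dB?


Given values:
  L_total = 80.8 dB, L_bg = 66.3 dB
Formula: L_source = 10 * log10(10^(L_total/10) - 10^(L_bg/10))
Convert to linear:
  10^(80.8/10) = 120226443.4617
  10^(66.3/10) = 4265795.188
Difference: 120226443.4617 - 4265795.188 = 115960648.2737
L_source = 10 * log10(115960648.2737) = 80.64

80.64 dB


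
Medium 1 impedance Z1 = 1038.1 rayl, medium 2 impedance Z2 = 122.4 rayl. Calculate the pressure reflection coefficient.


Given values:
  Z1 = 1038.1 rayl, Z2 = 122.4 rayl
Formula: R = (Z2 - Z1) / (Z2 + Z1)
Numerator: Z2 - Z1 = 122.4 - 1038.1 = -915.7
Denominator: Z2 + Z1 = 122.4 + 1038.1 = 1160.5
R = -915.7 / 1160.5 = -0.7891

-0.7891


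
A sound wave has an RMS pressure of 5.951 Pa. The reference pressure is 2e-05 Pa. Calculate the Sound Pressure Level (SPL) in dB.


Given values:
  p = 5.951 Pa
  p_ref = 2e-05 Pa
Formula: SPL = 20 * log10(p / p_ref)
Compute ratio: p / p_ref = 5.951 / 2e-05 = 297550
Compute log10: log10(297550) = 5.47356
Multiply: SPL = 20 * 5.47356 = 109.47

109.47 dB


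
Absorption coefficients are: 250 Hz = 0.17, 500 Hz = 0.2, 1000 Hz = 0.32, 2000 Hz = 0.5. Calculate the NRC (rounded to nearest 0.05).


Given values:
  a_250 = 0.17, a_500 = 0.2
  a_1000 = 0.32, a_2000 = 0.5
Formula: NRC = (a250 + a500 + a1000 + a2000) / 4
Sum = 0.17 + 0.2 + 0.32 + 0.5 = 1.19
NRC = 1.19 / 4 = 0.2975
Rounded to nearest 0.05: 0.3

0.3


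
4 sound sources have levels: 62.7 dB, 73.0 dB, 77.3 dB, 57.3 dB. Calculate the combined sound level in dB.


Formula: L_total = 10 * log10( sum(10^(Li/10)) )
  Source 1: 10^(62.7/10) = 1862087.1367
  Source 2: 10^(73.0/10) = 19952623.1497
  Source 3: 10^(77.3/10) = 53703179.637
  Source 4: 10^(57.3/10) = 537031.7964
Sum of linear values = 76054921.7198
L_total = 10 * log10(76054921.7198) = 78.81

78.81 dB


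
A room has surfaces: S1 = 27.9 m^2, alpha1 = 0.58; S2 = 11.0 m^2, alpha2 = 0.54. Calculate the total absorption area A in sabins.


Given surfaces:
  Surface 1: 27.9 * 0.58 = 16.182
  Surface 2: 11.0 * 0.54 = 5.94
Formula: A = sum(Si * alpha_i)
A = 16.182 + 5.94
A = 22.12

22.12 sabins


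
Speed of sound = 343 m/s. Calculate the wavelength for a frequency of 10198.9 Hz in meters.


Given values:
  c = 343 m/s, f = 10198.9 Hz
Formula: lambda = c / f
lambda = 343 / 10198.9
lambda = 0.0336

0.0336 m


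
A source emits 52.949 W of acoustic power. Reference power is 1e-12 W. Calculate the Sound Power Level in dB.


Given values:
  W = 52.949 W
  W_ref = 1e-12 W
Formula: SWL = 10 * log10(W / W_ref)
Compute ratio: W / W_ref = 52949000000000
Compute log10: log10(52949000000000) = 13.723858
Multiply: SWL = 10 * 13.723858 = 137.24

137.24 dB


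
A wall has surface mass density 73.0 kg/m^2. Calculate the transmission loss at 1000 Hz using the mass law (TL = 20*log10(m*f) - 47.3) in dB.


Given values:
  m = 73.0 kg/m^2, f = 1000 Hz
Formula: TL = 20 * log10(m * f) - 47.3
Compute m * f = 73.0 * 1000 = 73000.0
Compute log10(73000.0) = 4.863323
Compute 20 * 4.863323 = 97.2665
TL = 97.2665 - 47.3 = 49.97

49.97 dB


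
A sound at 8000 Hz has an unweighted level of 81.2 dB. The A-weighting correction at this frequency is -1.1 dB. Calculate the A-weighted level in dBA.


Given values:
  SPL = 81.2 dB
  A-weighting at 8000 Hz = -1.1 dB
Formula: L_A = SPL + A_weight
L_A = 81.2 + (-1.1)
L_A = 80.1

80.1 dBA


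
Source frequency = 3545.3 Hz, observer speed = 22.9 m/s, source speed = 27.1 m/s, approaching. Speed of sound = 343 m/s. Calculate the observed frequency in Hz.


Given values:
  f_s = 3545.3 Hz, v_o = 22.9 m/s, v_s = 27.1 m/s
  Direction: approaching
Formula: f_o = f_s * (c + v_o) / (c - v_s)
Numerator: c + v_o = 343 + 22.9 = 365.9
Denominator: c - v_s = 343 - 27.1 = 315.9
f_o = 3545.3 * 365.9 / 315.9 = 4106.44

4106.44 Hz


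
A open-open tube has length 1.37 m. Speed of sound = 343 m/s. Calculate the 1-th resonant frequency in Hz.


Given values:
  Tube type: open-open, L = 1.37 m, c = 343 m/s, n = 1
Formula: f_n = n * c / (2 * L)
Compute 2 * L = 2 * 1.37 = 2.74
f = 1 * 343 / 2.74
f = 125.18

125.18 Hz


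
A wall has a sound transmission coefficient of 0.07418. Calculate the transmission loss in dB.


Given values:
  tau = 0.07418
Formula: TL = 10 * log10(1 / tau)
Compute 1 / tau = 1 / 0.07418 = 13.4807
Compute log10(13.4807) = 1.129712
TL = 10 * 1.129712 = 11.3

11.3 dB


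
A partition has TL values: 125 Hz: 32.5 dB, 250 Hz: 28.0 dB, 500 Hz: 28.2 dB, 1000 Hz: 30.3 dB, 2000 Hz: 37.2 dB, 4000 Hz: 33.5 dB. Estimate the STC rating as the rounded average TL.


Given TL values at each frequency:
  125 Hz: 32.5 dB
  250 Hz: 28.0 dB
  500 Hz: 28.2 dB
  1000 Hz: 30.3 dB
  2000 Hz: 37.2 dB
  4000 Hz: 33.5 dB
Formula: STC ~ round(average of TL values)
Sum = 32.5 + 28.0 + 28.2 + 30.3 + 37.2 + 33.5 = 189.7
Average = 189.7 / 6 = 31.62
Rounded: 32

32
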